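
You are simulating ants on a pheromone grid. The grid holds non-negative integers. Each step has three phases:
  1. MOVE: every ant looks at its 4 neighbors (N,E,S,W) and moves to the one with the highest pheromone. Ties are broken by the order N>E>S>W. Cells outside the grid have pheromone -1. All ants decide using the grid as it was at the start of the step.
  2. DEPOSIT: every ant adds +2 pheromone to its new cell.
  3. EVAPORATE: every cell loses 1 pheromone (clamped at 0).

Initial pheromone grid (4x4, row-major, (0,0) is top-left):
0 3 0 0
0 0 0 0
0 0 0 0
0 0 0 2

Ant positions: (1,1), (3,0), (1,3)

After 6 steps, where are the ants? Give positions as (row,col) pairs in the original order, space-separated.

Step 1: ant0:(1,1)->N->(0,1) | ant1:(3,0)->N->(2,0) | ant2:(1,3)->N->(0,3)
  grid max=4 at (0,1)
Step 2: ant0:(0,1)->E->(0,2) | ant1:(2,0)->N->(1,0) | ant2:(0,3)->S->(1,3)
  grid max=3 at (0,1)
Step 3: ant0:(0,2)->W->(0,1) | ant1:(1,0)->N->(0,0) | ant2:(1,3)->N->(0,3)
  grid max=4 at (0,1)
Step 4: ant0:(0,1)->W->(0,0) | ant1:(0,0)->E->(0,1) | ant2:(0,3)->S->(1,3)
  grid max=5 at (0,1)
Step 5: ant0:(0,0)->E->(0,1) | ant1:(0,1)->W->(0,0) | ant2:(1,3)->N->(0,3)
  grid max=6 at (0,1)
Step 6: ant0:(0,1)->W->(0,0) | ant1:(0,0)->E->(0,1) | ant2:(0,3)->S->(1,3)
  grid max=7 at (0,1)

(0,0) (0,1) (1,3)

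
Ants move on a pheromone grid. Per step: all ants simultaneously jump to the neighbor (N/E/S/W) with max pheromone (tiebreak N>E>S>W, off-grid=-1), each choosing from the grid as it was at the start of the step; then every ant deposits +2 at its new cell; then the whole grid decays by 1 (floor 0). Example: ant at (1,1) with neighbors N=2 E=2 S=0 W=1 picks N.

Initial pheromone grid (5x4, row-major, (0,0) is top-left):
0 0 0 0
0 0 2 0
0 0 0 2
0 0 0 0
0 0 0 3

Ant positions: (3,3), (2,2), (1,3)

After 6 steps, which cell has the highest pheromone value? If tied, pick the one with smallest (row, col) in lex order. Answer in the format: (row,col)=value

Answer: (4,3)=3

Derivation:
Step 1: ant0:(3,3)->S->(4,3) | ant1:(2,2)->N->(1,2) | ant2:(1,3)->S->(2,3)
  grid max=4 at (4,3)
Step 2: ant0:(4,3)->N->(3,3) | ant1:(1,2)->N->(0,2) | ant2:(2,3)->N->(1,3)
  grid max=3 at (4,3)
Step 3: ant0:(3,3)->S->(4,3) | ant1:(0,2)->S->(1,2) | ant2:(1,3)->S->(2,3)
  grid max=4 at (4,3)
Step 4: ant0:(4,3)->N->(3,3) | ant1:(1,2)->N->(0,2) | ant2:(2,3)->N->(1,3)
  grid max=3 at (4,3)
Step 5: ant0:(3,3)->S->(4,3) | ant1:(0,2)->S->(1,2) | ant2:(1,3)->S->(2,3)
  grid max=4 at (4,3)
Step 6: ant0:(4,3)->N->(3,3) | ant1:(1,2)->N->(0,2) | ant2:(2,3)->N->(1,3)
  grid max=3 at (4,3)
Final grid:
  0 0 1 0
  0 0 2 1
  0 0 0 2
  0 0 0 1
  0 0 0 3
Max pheromone 3 at (4,3)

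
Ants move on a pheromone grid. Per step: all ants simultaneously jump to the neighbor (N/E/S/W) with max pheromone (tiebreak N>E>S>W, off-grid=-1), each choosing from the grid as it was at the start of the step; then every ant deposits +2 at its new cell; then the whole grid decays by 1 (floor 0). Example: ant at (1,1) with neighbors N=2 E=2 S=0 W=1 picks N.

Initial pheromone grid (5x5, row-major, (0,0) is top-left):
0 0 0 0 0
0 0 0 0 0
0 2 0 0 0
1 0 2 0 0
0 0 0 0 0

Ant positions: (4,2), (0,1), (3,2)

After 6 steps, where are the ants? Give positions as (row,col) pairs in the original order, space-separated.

Step 1: ant0:(4,2)->N->(3,2) | ant1:(0,1)->E->(0,2) | ant2:(3,2)->N->(2,2)
  grid max=3 at (3,2)
Step 2: ant0:(3,2)->N->(2,2) | ant1:(0,2)->E->(0,3) | ant2:(2,2)->S->(3,2)
  grid max=4 at (3,2)
Step 3: ant0:(2,2)->S->(3,2) | ant1:(0,3)->E->(0,4) | ant2:(3,2)->N->(2,2)
  grid max=5 at (3,2)
Step 4: ant0:(3,2)->N->(2,2) | ant1:(0,4)->S->(1,4) | ant2:(2,2)->S->(3,2)
  grid max=6 at (3,2)
Step 5: ant0:(2,2)->S->(3,2) | ant1:(1,4)->N->(0,4) | ant2:(3,2)->N->(2,2)
  grid max=7 at (3,2)
Step 6: ant0:(3,2)->N->(2,2) | ant1:(0,4)->S->(1,4) | ant2:(2,2)->S->(3,2)
  grid max=8 at (3,2)

(2,2) (1,4) (3,2)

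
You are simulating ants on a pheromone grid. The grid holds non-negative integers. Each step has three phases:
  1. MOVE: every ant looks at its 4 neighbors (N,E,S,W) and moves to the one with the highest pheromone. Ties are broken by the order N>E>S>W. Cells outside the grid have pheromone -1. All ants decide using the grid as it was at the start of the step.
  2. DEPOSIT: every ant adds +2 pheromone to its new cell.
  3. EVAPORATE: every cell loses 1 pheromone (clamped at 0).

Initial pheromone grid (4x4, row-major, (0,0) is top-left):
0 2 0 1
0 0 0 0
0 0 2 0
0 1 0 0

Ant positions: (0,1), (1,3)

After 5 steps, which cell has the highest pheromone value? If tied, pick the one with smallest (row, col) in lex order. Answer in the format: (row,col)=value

Answer: (0,3)=6

Derivation:
Step 1: ant0:(0,1)->E->(0,2) | ant1:(1,3)->N->(0,3)
  grid max=2 at (0,3)
Step 2: ant0:(0,2)->E->(0,3) | ant1:(0,3)->W->(0,2)
  grid max=3 at (0,3)
Step 3: ant0:(0,3)->W->(0,2) | ant1:(0,2)->E->(0,3)
  grid max=4 at (0,3)
Step 4: ant0:(0,2)->E->(0,3) | ant1:(0,3)->W->(0,2)
  grid max=5 at (0,3)
Step 5: ant0:(0,3)->W->(0,2) | ant1:(0,2)->E->(0,3)
  grid max=6 at (0,3)
Final grid:
  0 0 5 6
  0 0 0 0
  0 0 0 0
  0 0 0 0
Max pheromone 6 at (0,3)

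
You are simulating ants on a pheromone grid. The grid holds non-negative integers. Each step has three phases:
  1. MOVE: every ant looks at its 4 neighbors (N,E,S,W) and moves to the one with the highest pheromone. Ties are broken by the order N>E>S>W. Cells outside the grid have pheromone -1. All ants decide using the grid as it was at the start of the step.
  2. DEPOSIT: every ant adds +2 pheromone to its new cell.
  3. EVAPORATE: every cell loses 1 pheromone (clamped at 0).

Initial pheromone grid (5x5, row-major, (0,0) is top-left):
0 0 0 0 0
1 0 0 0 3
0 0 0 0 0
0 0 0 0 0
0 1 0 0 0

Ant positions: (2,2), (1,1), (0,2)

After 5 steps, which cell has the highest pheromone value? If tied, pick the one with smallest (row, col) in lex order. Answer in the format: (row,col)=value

Step 1: ant0:(2,2)->N->(1,2) | ant1:(1,1)->W->(1,0) | ant2:(0,2)->E->(0,3)
  grid max=2 at (1,0)
Step 2: ant0:(1,2)->N->(0,2) | ant1:(1,0)->N->(0,0) | ant2:(0,3)->E->(0,4)
  grid max=1 at (0,0)
Step 3: ant0:(0,2)->E->(0,3) | ant1:(0,0)->S->(1,0) | ant2:(0,4)->S->(1,4)
  grid max=2 at (1,0)
Step 4: ant0:(0,3)->E->(0,4) | ant1:(1,0)->N->(0,0) | ant2:(1,4)->N->(0,4)
  grid max=3 at (0,4)
Step 5: ant0:(0,4)->S->(1,4) | ant1:(0,0)->S->(1,0) | ant2:(0,4)->S->(1,4)
  grid max=4 at (1,4)
Final grid:
  0 0 0 0 2
  2 0 0 0 4
  0 0 0 0 0
  0 0 0 0 0
  0 0 0 0 0
Max pheromone 4 at (1,4)

Answer: (1,4)=4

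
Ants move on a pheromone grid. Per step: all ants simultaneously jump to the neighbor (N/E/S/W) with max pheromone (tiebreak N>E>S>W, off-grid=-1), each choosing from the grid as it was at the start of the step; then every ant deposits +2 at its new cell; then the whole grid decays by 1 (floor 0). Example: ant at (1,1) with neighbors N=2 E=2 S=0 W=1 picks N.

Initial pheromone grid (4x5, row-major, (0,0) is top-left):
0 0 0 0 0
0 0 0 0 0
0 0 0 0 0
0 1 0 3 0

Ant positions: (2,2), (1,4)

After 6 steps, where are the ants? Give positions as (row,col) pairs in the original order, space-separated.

Step 1: ant0:(2,2)->N->(1,2) | ant1:(1,4)->N->(0,4)
  grid max=2 at (3,3)
Step 2: ant0:(1,2)->N->(0,2) | ant1:(0,4)->S->(1,4)
  grid max=1 at (0,2)
Step 3: ant0:(0,2)->E->(0,3) | ant1:(1,4)->N->(0,4)
  grid max=1 at (0,3)
Step 4: ant0:(0,3)->E->(0,4) | ant1:(0,4)->W->(0,3)
  grid max=2 at (0,3)
Step 5: ant0:(0,4)->W->(0,3) | ant1:(0,3)->E->(0,4)
  grid max=3 at (0,3)
Step 6: ant0:(0,3)->E->(0,4) | ant1:(0,4)->W->(0,3)
  grid max=4 at (0,3)

(0,4) (0,3)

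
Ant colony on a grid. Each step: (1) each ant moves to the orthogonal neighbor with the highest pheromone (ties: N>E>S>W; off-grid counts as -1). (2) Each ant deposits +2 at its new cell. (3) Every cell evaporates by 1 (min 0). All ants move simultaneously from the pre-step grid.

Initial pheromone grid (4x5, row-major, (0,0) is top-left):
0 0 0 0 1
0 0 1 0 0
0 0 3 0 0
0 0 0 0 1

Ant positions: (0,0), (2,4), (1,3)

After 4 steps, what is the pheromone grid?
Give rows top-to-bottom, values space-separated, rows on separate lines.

After step 1: ants at (0,1),(3,4),(1,2)
  0 1 0 0 0
  0 0 2 0 0
  0 0 2 0 0
  0 0 0 0 2
After step 2: ants at (0,2),(2,4),(2,2)
  0 0 1 0 0
  0 0 1 0 0
  0 0 3 0 1
  0 0 0 0 1
After step 3: ants at (1,2),(3,4),(1,2)
  0 0 0 0 0
  0 0 4 0 0
  0 0 2 0 0
  0 0 0 0 2
After step 4: ants at (2,2),(2,4),(2,2)
  0 0 0 0 0
  0 0 3 0 0
  0 0 5 0 1
  0 0 0 0 1

0 0 0 0 0
0 0 3 0 0
0 0 5 0 1
0 0 0 0 1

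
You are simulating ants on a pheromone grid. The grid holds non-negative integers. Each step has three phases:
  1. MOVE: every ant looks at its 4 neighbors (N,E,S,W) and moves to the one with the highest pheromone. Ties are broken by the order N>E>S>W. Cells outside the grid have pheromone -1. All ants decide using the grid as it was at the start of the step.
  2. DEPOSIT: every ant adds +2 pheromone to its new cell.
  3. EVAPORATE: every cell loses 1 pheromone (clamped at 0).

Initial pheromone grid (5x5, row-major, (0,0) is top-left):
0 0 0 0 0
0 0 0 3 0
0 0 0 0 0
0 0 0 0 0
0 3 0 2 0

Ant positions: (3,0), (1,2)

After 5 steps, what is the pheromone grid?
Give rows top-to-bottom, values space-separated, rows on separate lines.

After step 1: ants at (2,0),(1,3)
  0 0 0 0 0
  0 0 0 4 0
  1 0 0 0 0
  0 0 0 0 0
  0 2 0 1 0
After step 2: ants at (1,0),(0,3)
  0 0 0 1 0
  1 0 0 3 0
  0 0 0 0 0
  0 0 0 0 0
  0 1 0 0 0
After step 3: ants at (0,0),(1,3)
  1 0 0 0 0
  0 0 0 4 0
  0 0 0 0 0
  0 0 0 0 0
  0 0 0 0 0
After step 4: ants at (0,1),(0,3)
  0 1 0 1 0
  0 0 0 3 0
  0 0 0 0 0
  0 0 0 0 0
  0 0 0 0 0
After step 5: ants at (0,2),(1,3)
  0 0 1 0 0
  0 0 0 4 0
  0 0 0 0 0
  0 0 0 0 0
  0 0 0 0 0

0 0 1 0 0
0 0 0 4 0
0 0 0 0 0
0 0 0 0 0
0 0 0 0 0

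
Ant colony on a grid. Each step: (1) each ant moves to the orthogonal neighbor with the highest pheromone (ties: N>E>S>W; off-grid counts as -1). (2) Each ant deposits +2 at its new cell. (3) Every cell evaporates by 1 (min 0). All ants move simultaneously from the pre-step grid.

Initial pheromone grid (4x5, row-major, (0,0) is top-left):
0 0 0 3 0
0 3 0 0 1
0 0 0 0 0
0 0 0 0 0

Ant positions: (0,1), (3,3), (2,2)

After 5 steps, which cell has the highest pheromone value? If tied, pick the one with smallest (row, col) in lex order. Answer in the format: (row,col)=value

Step 1: ant0:(0,1)->S->(1,1) | ant1:(3,3)->N->(2,3) | ant2:(2,2)->N->(1,2)
  grid max=4 at (1,1)
Step 2: ant0:(1,1)->E->(1,2) | ant1:(2,3)->N->(1,3) | ant2:(1,2)->W->(1,1)
  grid max=5 at (1,1)
Step 3: ant0:(1,2)->W->(1,1) | ant1:(1,3)->W->(1,2) | ant2:(1,1)->E->(1,2)
  grid max=6 at (1,1)
Step 4: ant0:(1,1)->E->(1,2) | ant1:(1,2)->W->(1,1) | ant2:(1,2)->W->(1,1)
  grid max=9 at (1,1)
Step 5: ant0:(1,2)->W->(1,1) | ant1:(1,1)->E->(1,2) | ant2:(1,1)->E->(1,2)
  grid max=10 at (1,1)
Final grid:
  0 0 0 0 0
  0 10 9 0 0
  0 0 0 0 0
  0 0 0 0 0
Max pheromone 10 at (1,1)

Answer: (1,1)=10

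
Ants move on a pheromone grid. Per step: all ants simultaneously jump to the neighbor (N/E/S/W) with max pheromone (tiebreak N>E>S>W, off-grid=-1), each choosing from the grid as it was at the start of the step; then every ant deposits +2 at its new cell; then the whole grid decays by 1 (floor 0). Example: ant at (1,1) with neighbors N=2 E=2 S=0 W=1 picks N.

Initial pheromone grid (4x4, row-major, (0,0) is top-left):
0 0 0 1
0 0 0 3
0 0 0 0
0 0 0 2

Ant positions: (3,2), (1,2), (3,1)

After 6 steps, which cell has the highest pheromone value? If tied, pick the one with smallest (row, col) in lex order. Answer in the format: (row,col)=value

Answer: (1,3)=9

Derivation:
Step 1: ant0:(3,2)->E->(3,3) | ant1:(1,2)->E->(1,3) | ant2:(3,1)->N->(2,1)
  grid max=4 at (1,3)
Step 2: ant0:(3,3)->N->(2,3) | ant1:(1,3)->N->(0,3) | ant2:(2,1)->N->(1,1)
  grid max=3 at (1,3)
Step 3: ant0:(2,3)->N->(1,3) | ant1:(0,3)->S->(1,3) | ant2:(1,1)->N->(0,1)
  grid max=6 at (1,3)
Step 4: ant0:(1,3)->N->(0,3) | ant1:(1,3)->N->(0,3) | ant2:(0,1)->E->(0,2)
  grid max=5 at (1,3)
Step 5: ant0:(0,3)->S->(1,3) | ant1:(0,3)->S->(1,3) | ant2:(0,2)->E->(0,3)
  grid max=8 at (1,3)
Step 6: ant0:(1,3)->N->(0,3) | ant1:(1,3)->N->(0,3) | ant2:(0,3)->S->(1,3)
  grid max=9 at (1,3)
Final grid:
  0 0 0 7
  0 0 0 9
  0 0 0 0
  0 0 0 0
Max pheromone 9 at (1,3)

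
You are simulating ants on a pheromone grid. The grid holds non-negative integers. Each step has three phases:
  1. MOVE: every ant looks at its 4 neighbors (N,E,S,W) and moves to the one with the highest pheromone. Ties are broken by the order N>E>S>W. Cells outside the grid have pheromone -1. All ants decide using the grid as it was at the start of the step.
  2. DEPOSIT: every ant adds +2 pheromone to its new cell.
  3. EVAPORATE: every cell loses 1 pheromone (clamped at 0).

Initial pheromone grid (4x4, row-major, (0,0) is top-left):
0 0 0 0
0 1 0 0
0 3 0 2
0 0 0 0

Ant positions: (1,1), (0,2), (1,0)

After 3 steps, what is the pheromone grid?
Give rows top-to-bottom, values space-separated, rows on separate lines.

After step 1: ants at (2,1),(0,3),(1,1)
  0 0 0 1
  0 2 0 0
  0 4 0 1
  0 0 0 0
After step 2: ants at (1,1),(1,3),(2,1)
  0 0 0 0
  0 3 0 1
  0 5 0 0
  0 0 0 0
After step 3: ants at (2,1),(0,3),(1,1)
  0 0 0 1
  0 4 0 0
  0 6 0 0
  0 0 0 0

0 0 0 1
0 4 0 0
0 6 0 0
0 0 0 0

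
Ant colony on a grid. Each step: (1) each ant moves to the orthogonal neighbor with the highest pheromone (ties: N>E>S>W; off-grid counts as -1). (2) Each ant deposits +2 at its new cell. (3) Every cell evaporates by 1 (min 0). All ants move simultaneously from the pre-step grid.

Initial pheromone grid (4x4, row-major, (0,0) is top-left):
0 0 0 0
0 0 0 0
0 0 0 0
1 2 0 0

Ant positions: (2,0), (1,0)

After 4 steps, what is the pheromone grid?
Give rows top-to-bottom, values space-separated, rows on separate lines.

After step 1: ants at (3,0),(0,0)
  1 0 0 0
  0 0 0 0
  0 0 0 0
  2 1 0 0
After step 2: ants at (3,1),(0,1)
  0 1 0 0
  0 0 0 0
  0 0 0 0
  1 2 0 0
After step 3: ants at (3,0),(0,2)
  0 0 1 0
  0 0 0 0
  0 0 0 0
  2 1 0 0
After step 4: ants at (3,1),(0,3)
  0 0 0 1
  0 0 0 0
  0 0 0 0
  1 2 0 0

0 0 0 1
0 0 0 0
0 0 0 0
1 2 0 0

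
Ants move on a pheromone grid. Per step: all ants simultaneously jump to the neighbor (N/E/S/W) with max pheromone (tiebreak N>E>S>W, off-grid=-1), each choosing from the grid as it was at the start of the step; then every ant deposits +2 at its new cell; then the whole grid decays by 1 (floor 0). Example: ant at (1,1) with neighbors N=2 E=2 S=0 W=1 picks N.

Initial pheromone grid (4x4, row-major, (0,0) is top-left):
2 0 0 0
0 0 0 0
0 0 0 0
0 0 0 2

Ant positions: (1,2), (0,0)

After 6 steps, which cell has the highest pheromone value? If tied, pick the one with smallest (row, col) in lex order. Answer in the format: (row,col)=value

Answer: (0,1)=6

Derivation:
Step 1: ant0:(1,2)->N->(0,2) | ant1:(0,0)->E->(0,1)
  grid max=1 at (0,0)
Step 2: ant0:(0,2)->W->(0,1) | ant1:(0,1)->E->(0,2)
  grid max=2 at (0,1)
Step 3: ant0:(0,1)->E->(0,2) | ant1:(0,2)->W->(0,1)
  grid max=3 at (0,1)
Step 4: ant0:(0,2)->W->(0,1) | ant1:(0,1)->E->(0,2)
  grid max=4 at (0,1)
Step 5: ant0:(0,1)->E->(0,2) | ant1:(0,2)->W->(0,1)
  grid max=5 at (0,1)
Step 6: ant0:(0,2)->W->(0,1) | ant1:(0,1)->E->(0,2)
  grid max=6 at (0,1)
Final grid:
  0 6 6 0
  0 0 0 0
  0 0 0 0
  0 0 0 0
Max pheromone 6 at (0,1)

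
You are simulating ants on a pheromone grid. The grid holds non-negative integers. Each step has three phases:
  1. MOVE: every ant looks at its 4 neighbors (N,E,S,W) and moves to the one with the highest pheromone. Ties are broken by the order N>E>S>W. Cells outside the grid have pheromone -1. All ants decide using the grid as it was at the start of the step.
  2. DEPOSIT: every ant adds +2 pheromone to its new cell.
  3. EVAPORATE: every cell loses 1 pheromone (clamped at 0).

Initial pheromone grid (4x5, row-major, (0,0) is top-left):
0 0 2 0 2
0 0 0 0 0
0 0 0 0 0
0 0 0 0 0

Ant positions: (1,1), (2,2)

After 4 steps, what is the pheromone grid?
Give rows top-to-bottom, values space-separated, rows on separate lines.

After step 1: ants at (0,1),(1,2)
  0 1 1 0 1
  0 0 1 0 0
  0 0 0 0 0
  0 0 0 0 0
After step 2: ants at (0,2),(0,2)
  0 0 4 0 0
  0 0 0 0 0
  0 0 0 0 0
  0 0 0 0 0
After step 3: ants at (0,3),(0,3)
  0 0 3 3 0
  0 0 0 0 0
  0 0 0 0 0
  0 0 0 0 0
After step 4: ants at (0,2),(0,2)
  0 0 6 2 0
  0 0 0 0 0
  0 0 0 0 0
  0 0 0 0 0

0 0 6 2 0
0 0 0 0 0
0 0 0 0 0
0 0 0 0 0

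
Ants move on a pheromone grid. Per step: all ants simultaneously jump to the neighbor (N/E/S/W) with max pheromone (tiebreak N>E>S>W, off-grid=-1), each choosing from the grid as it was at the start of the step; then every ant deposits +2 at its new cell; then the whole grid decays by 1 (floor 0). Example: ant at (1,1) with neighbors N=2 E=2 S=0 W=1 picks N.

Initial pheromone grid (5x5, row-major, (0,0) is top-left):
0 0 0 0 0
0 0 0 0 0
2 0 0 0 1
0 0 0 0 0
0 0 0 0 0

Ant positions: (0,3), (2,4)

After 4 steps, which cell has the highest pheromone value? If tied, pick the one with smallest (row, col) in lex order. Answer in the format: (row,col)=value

Answer: (0,4)=4

Derivation:
Step 1: ant0:(0,3)->E->(0,4) | ant1:(2,4)->N->(1,4)
  grid max=1 at (0,4)
Step 2: ant0:(0,4)->S->(1,4) | ant1:(1,4)->N->(0,4)
  grid max=2 at (0,4)
Step 3: ant0:(1,4)->N->(0,4) | ant1:(0,4)->S->(1,4)
  grid max=3 at (0,4)
Step 4: ant0:(0,4)->S->(1,4) | ant1:(1,4)->N->(0,4)
  grid max=4 at (0,4)
Final grid:
  0 0 0 0 4
  0 0 0 0 4
  0 0 0 0 0
  0 0 0 0 0
  0 0 0 0 0
Max pheromone 4 at (0,4)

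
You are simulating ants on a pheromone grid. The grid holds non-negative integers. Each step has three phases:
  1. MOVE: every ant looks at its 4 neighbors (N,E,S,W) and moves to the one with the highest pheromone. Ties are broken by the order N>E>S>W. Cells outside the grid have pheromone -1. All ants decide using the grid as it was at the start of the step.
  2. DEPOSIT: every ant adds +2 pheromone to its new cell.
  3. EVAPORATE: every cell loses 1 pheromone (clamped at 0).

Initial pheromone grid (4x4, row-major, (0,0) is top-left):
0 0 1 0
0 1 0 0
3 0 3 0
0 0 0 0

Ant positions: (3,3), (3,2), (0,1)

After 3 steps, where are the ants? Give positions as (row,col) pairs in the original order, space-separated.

Step 1: ant0:(3,3)->N->(2,3) | ant1:(3,2)->N->(2,2) | ant2:(0,1)->E->(0,2)
  grid max=4 at (2,2)
Step 2: ant0:(2,3)->W->(2,2) | ant1:(2,2)->E->(2,3) | ant2:(0,2)->E->(0,3)
  grid max=5 at (2,2)
Step 3: ant0:(2,2)->E->(2,3) | ant1:(2,3)->W->(2,2) | ant2:(0,3)->W->(0,2)
  grid max=6 at (2,2)

(2,3) (2,2) (0,2)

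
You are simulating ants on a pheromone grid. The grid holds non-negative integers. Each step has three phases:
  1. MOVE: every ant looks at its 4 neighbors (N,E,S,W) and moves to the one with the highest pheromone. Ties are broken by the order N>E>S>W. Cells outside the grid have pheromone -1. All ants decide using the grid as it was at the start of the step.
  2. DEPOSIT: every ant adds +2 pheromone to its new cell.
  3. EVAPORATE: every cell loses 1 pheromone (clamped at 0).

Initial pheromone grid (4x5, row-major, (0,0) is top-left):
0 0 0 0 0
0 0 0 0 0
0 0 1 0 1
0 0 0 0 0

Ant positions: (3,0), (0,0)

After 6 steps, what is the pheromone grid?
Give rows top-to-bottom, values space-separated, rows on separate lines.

After step 1: ants at (2,0),(0,1)
  0 1 0 0 0
  0 0 0 0 0
  1 0 0 0 0
  0 0 0 0 0
After step 2: ants at (1,0),(0,2)
  0 0 1 0 0
  1 0 0 0 0
  0 0 0 0 0
  0 0 0 0 0
After step 3: ants at (0,0),(0,3)
  1 0 0 1 0
  0 0 0 0 0
  0 0 0 0 0
  0 0 0 0 0
After step 4: ants at (0,1),(0,4)
  0 1 0 0 1
  0 0 0 0 0
  0 0 0 0 0
  0 0 0 0 0
After step 5: ants at (0,2),(1,4)
  0 0 1 0 0
  0 0 0 0 1
  0 0 0 0 0
  0 0 0 0 0
After step 6: ants at (0,3),(0,4)
  0 0 0 1 1
  0 0 0 0 0
  0 0 0 0 0
  0 0 0 0 0

0 0 0 1 1
0 0 0 0 0
0 0 0 0 0
0 0 0 0 0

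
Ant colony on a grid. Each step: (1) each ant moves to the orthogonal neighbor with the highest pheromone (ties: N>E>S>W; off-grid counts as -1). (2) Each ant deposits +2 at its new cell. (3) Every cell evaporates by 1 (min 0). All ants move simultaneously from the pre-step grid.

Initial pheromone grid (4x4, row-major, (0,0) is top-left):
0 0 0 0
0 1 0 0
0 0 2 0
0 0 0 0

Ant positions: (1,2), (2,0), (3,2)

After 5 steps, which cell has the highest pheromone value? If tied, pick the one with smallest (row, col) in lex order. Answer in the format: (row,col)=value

Step 1: ant0:(1,2)->S->(2,2) | ant1:(2,0)->N->(1,0) | ant2:(3,2)->N->(2,2)
  grid max=5 at (2,2)
Step 2: ant0:(2,2)->N->(1,2) | ant1:(1,0)->N->(0,0) | ant2:(2,2)->N->(1,2)
  grid max=4 at (2,2)
Step 3: ant0:(1,2)->S->(2,2) | ant1:(0,0)->E->(0,1) | ant2:(1,2)->S->(2,2)
  grid max=7 at (2,2)
Step 4: ant0:(2,2)->N->(1,2) | ant1:(0,1)->E->(0,2) | ant2:(2,2)->N->(1,2)
  grid max=6 at (2,2)
Step 5: ant0:(1,2)->S->(2,2) | ant1:(0,2)->S->(1,2) | ant2:(1,2)->S->(2,2)
  grid max=9 at (2,2)
Final grid:
  0 0 0 0
  0 0 6 0
  0 0 9 0
  0 0 0 0
Max pheromone 9 at (2,2)

Answer: (2,2)=9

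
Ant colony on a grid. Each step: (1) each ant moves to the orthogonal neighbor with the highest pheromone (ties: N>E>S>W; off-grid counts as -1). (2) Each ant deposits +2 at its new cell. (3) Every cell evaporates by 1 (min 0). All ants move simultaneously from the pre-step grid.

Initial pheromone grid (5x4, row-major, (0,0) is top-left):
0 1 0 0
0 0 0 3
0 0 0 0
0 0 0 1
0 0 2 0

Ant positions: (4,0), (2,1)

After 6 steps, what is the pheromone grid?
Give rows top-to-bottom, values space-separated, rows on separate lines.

After step 1: ants at (3,0),(1,1)
  0 0 0 0
  0 1 0 2
  0 0 0 0
  1 0 0 0
  0 0 1 0
After step 2: ants at (2,0),(0,1)
  0 1 0 0
  0 0 0 1
  1 0 0 0
  0 0 0 0
  0 0 0 0
After step 3: ants at (1,0),(0,2)
  0 0 1 0
  1 0 0 0
  0 0 0 0
  0 0 0 0
  0 0 0 0
After step 4: ants at (0,0),(0,3)
  1 0 0 1
  0 0 0 0
  0 0 0 0
  0 0 0 0
  0 0 0 0
After step 5: ants at (0,1),(1,3)
  0 1 0 0
  0 0 0 1
  0 0 0 0
  0 0 0 0
  0 0 0 0
After step 6: ants at (0,2),(0,3)
  0 0 1 1
  0 0 0 0
  0 0 0 0
  0 0 0 0
  0 0 0 0

0 0 1 1
0 0 0 0
0 0 0 0
0 0 0 0
0 0 0 0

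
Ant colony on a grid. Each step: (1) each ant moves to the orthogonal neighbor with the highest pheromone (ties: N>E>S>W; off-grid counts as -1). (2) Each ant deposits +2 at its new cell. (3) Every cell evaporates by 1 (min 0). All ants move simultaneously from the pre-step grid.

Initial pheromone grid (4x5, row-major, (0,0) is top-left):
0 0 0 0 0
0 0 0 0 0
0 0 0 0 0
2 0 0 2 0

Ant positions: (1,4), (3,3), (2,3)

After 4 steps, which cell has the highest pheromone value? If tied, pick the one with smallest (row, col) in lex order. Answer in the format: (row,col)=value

Answer: (3,3)=6

Derivation:
Step 1: ant0:(1,4)->N->(0,4) | ant1:(3,3)->N->(2,3) | ant2:(2,3)->S->(3,3)
  grid max=3 at (3,3)
Step 2: ant0:(0,4)->S->(1,4) | ant1:(2,3)->S->(3,3) | ant2:(3,3)->N->(2,3)
  grid max=4 at (3,3)
Step 3: ant0:(1,4)->N->(0,4) | ant1:(3,3)->N->(2,3) | ant2:(2,3)->S->(3,3)
  grid max=5 at (3,3)
Step 4: ant0:(0,4)->S->(1,4) | ant1:(2,3)->S->(3,3) | ant2:(3,3)->N->(2,3)
  grid max=6 at (3,3)
Final grid:
  0 0 0 0 0
  0 0 0 0 1
  0 0 0 4 0
  0 0 0 6 0
Max pheromone 6 at (3,3)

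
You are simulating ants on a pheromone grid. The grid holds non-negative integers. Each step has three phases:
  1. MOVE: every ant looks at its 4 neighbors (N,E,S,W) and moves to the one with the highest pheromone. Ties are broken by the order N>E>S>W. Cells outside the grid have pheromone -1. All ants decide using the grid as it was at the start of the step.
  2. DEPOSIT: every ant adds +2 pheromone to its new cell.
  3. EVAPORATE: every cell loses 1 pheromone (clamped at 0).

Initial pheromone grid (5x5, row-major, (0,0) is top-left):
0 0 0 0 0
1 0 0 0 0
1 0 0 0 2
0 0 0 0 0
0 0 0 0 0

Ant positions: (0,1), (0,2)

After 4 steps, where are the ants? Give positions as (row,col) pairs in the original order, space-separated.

Step 1: ant0:(0,1)->E->(0,2) | ant1:(0,2)->E->(0,3)
  grid max=1 at (0,2)
Step 2: ant0:(0,2)->E->(0,3) | ant1:(0,3)->W->(0,2)
  grid max=2 at (0,2)
Step 3: ant0:(0,3)->W->(0,2) | ant1:(0,2)->E->(0,3)
  grid max=3 at (0,2)
Step 4: ant0:(0,2)->E->(0,3) | ant1:(0,3)->W->(0,2)
  grid max=4 at (0,2)

(0,3) (0,2)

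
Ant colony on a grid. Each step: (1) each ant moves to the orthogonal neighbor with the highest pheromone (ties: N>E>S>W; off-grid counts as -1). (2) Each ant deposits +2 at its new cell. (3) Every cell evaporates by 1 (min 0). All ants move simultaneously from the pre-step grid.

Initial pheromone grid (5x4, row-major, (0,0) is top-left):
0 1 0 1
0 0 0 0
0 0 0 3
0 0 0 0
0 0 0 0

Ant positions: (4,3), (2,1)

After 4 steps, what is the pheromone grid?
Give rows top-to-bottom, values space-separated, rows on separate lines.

After step 1: ants at (3,3),(1,1)
  0 0 0 0
  0 1 0 0
  0 0 0 2
  0 0 0 1
  0 0 0 0
After step 2: ants at (2,3),(0,1)
  0 1 0 0
  0 0 0 0
  0 0 0 3
  0 0 0 0
  0 0 0 0
After step 3: ants at (1,3),(0,2)
  0 0 1 0
  0 0 0 1
  0 0 0 2
  0 0 0 0
  0 0 0 0
After step 4: ants at (2,3),(0,3)
  0 0 0 1
  0 0 0 0
  0 0 0 3
  0 0 0 0
  0 0 0 0

0 0 0 1
0 0 0 0
0 0 0 3
0 0 0 0
0 0 0 0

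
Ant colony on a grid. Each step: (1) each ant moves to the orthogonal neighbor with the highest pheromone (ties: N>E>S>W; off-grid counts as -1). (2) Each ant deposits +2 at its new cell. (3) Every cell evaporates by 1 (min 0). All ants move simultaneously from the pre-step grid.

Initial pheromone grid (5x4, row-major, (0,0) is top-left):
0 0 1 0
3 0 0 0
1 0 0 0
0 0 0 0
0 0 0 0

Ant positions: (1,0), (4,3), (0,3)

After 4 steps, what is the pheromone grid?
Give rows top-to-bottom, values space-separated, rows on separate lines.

After step 1: ants at (2,0),(3,3),(0,2)
  0 0 2 0
  2 0 0 0
  2 0 0 0
  0 0 0 1
  0 0 0 0
After step 2: ants at (1,0),(2,3),(0,3)
  0 0 1 1
  3 0 0 0
  1 0 0 1
  0 0 0 0
  0 0 0 0
After step 3: ants at (2,0),(1,3),(0,2)
  0 0 2 0
  2 0 0 1
  2 0 0 0
  0 0 0 0
  0 0 0 0
After step 4: ants at (1,0),(0,3),(0,3)
  0 0 1 3
  3 0 0 0
  1 0 0 0
  0 0 0 0
  0 0 0 0

0 0 1 3
3 0 0 0
1 0 0 0
0 0 0 0
0 0 0 0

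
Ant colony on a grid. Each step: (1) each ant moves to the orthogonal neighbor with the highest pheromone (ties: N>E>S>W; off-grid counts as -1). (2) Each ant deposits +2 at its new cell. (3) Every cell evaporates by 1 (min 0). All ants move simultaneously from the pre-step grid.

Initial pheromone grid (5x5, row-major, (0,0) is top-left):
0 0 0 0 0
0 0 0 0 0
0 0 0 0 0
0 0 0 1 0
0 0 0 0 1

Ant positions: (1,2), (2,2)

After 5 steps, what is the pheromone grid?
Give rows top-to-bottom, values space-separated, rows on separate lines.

After step 1: ants at (0,2),(1,2)
  0 0 1 0 0
  0 0 1 0 0
  0 0 0 0 0
  0 0 0 0 0
  0 0 0 0 0
After step 2: ants at (1,2),(0,2)
  0 0 2 0 0
  0 0 2 0 0
  0 0 0 0 0
  0 0 0 0 0
  0 0 0 0 0
After step 3: ants at (0,2),(1,2)
  0 0 3 0 0
  0 0 3 0 0
  0 0 0 0 0
  0 0 0 0 0
  0 0 0 0 0
After step 4: ants at (1,2),(0,2)
  0 0 4 0 0
  0 0 4 0 0
  0 0 0 0 0
  0 0 0 0 0
  0 0 0 0 0
After step 5: ants at (0,2),(1,2)
  0 0 5 0 0
  0 0 5 0 0
  0 0 0 0 0
  0 0 0 0 0
  0 0 0 0 0

0 0 5 0 0
0 0 5 0 0
0 0 0 0 0
0 0 0 0 0
0 0 0 0 0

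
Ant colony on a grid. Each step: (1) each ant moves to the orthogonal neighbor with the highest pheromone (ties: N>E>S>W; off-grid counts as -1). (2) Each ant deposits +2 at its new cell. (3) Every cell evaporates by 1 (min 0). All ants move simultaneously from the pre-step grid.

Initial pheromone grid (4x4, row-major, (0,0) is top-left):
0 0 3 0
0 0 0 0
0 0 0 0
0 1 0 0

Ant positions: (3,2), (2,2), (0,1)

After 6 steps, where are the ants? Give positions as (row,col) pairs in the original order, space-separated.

Step 1: ant0:(3,2)->W->(3,1) | ant1:(2,2)->N->(1,2) | ant2:(0,1)->E->(0,2)
  grid max=4 at (0,2)
Step 2: ant0:(3,1)->N->(2,1) | ant1:(1,2)->N->(0,2) | ant2:(0,2)->S->(1,2)
  grid max=5 at (0,2)
Step 3: ant0:(2,1)->S->(3,1) | ant1:(0,2)->S->(1,2) | ant2:(1,2)->N->(0,2)
  grid max=6 at (0,2)
Step 4: ant0:(3,1)->N->(2,1) | ant1:(1,2)->N->(0,2) | ant2:(0,2)->S->(1,2)
  grid max=7 at (0,2)
Step 5: ant0:(2,1)->S->(3,1) | ant1:(0,2)->S->(1,2) | ant2:(1,2)->N->(0,2)
  grid max=8 at (0,2)
Step 6: ant0:(3,1)->N->(2,1) | ant1:(1,2)->N->(0,2) | ant2:(0,2)->S->(1,2)
  grid max=9 at (0,2)

(2,1) (0,2) (1,2)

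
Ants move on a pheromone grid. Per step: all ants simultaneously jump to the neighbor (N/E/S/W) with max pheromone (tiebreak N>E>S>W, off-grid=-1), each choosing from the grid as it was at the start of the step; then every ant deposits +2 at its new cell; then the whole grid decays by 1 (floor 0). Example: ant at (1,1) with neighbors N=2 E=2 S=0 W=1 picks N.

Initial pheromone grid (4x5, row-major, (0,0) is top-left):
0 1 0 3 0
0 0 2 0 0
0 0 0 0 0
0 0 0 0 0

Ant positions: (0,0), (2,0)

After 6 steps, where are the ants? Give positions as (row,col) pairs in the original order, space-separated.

Step 1: ant0:(0,0)->E->(0,1) | ant1:(2,0)->N->(1,0)
  grid max=2 at (0,1)
Step 2: ant0:(0,1)->E->(0,2) | ant1:(1,0)->N->(0,0)
  grid max=1 at (0,0)
Step 3: ant0:(0,2)->E->(0,3) | ant1:(0,0)->E->(0,1)
  grid max=2 at (0,1)
Step 4: ant0:(0,3)->E->(0,4) | ant1:(0,1)->E->(0,2)
  grid max=1 at (0,1)
Step 5: ant0:(0,4)->W->(0,3) | ant1:(0,2)->E->(0,3)
  grid max=4 at (0,3)
Step 6: ant0:(0,3)->E->(0,4) | ant1:(0,3)->E->(0,4)
  grid max=3 at (0,3)

(0,4) (0,4)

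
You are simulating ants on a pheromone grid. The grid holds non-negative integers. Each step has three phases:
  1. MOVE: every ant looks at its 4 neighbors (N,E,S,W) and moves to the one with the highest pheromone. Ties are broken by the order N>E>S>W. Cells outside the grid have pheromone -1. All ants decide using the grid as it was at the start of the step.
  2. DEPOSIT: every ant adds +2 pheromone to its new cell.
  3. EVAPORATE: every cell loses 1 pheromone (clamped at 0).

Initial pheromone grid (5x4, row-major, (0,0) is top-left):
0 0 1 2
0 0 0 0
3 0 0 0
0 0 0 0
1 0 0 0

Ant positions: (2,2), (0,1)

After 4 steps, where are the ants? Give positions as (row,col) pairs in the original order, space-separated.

Step 1: ant0:(2,2)->N->(1,2) | ant1:(0,1)->E->(0,2)
  grid max=2 at (0,2)
Step 2: ant0:(1,2)->N->(0,2) | ant1:(0,2)->E->(0,3)
  grid max=3 at (0,2)
Step 3: ant0:(0,2)->E->(0,3) | ant1:(0,3)->W->(0,2)
  grid max=4 at (0,2)
Step 4: ant0:(0,3)->W->(0,2) | ant1:(0,2)->E->(0,3)
  grid max=5 at (0,2)

(0,2) (0,3)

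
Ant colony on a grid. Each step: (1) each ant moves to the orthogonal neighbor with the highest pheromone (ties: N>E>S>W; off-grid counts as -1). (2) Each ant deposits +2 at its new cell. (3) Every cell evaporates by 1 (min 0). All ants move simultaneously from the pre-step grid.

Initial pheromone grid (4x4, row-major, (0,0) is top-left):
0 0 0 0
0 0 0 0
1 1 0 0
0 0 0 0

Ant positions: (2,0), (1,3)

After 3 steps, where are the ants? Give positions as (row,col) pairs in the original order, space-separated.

Step 1: ant0:(2,0)->E->(2,1) | ant1:(1,3)->N->(0,3)
  grid max=2 at (2,1)
Step 2: ant0:(2,1)->N->(1,1) | ant1:(0,3)->S->(1,3)
  grid max=1 at (1,1)
Step 3: ant0:(1,1)->S->(2,1) | ant1:(1,3)->N->(0,3)
  grid max=2 at (2,1)

(2,1) (0,3)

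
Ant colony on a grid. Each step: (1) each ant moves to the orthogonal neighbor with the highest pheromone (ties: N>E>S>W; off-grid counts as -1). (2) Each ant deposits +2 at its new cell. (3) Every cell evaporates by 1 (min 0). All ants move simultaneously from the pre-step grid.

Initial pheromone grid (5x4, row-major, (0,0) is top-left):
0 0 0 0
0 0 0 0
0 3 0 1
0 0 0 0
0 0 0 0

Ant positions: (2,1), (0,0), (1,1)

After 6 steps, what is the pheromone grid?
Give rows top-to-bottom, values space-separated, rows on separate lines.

After step 1: ants at (1,1),(0,1),(2,1)
  0 1 0 0
  0 1 0 0
  0 4 0 0
  0 0 0 0
  0 0 0 0
After step 2: ants at (2,1),(1,1),(1,1)
  0 0 0 0
  0 4 0 0
  0 5 0 0
  0 0 0 0
  0 0 0 0
After step 3: ants at (1,1),(2,1),(2,1)
  0 0 0 0
  0 5 0 0
  0 8 0 0
  0 0 0 0
  0 0 0 0
After step 4: ants at (2,1),(1,1),(1,1)
  0 0 0 0
  0 8 0 0
  0 9 0 0
  0 0 0 0
  0 0 0 0
After step 5: ants at (1,1),(2,1),(2,1)
  0 0 0 0
  0 9 0 0
  0 12 0 0
  0 0 0 0
  0 0 0 0
After step 6: ants at (2,1),(1,1),(1,1)
  0 0 0 0
  0 12 0 0
  0 13 0 0
  0 0 0 0
  0 0 0 0

0 0 0 0
0 12 0 0
0 13 0 0
0 0 0 0
0 0 0 0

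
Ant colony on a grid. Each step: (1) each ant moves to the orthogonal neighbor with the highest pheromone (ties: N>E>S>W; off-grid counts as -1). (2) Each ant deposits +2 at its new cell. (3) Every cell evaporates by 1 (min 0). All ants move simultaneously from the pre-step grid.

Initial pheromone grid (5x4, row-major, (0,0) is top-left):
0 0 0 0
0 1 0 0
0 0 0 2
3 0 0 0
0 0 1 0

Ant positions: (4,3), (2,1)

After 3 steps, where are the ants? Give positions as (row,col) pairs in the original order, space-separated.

Step 1: ant0:(4,3)->W->(4,2) | ant1:(2,1)->N->(1,1)
  grid max=2 at (1,1)
Step 2: ant0:(4,2)->N->(3,2) | ant1:(1,1)->N->(0,1)
  grid max=1 at (0,1)
Step 3: ant0:(3,2)->S->(4,2) | ant1:(0,1)->S->(1,1)
  grid max=2 at (1,1)

(4,2) (1,1)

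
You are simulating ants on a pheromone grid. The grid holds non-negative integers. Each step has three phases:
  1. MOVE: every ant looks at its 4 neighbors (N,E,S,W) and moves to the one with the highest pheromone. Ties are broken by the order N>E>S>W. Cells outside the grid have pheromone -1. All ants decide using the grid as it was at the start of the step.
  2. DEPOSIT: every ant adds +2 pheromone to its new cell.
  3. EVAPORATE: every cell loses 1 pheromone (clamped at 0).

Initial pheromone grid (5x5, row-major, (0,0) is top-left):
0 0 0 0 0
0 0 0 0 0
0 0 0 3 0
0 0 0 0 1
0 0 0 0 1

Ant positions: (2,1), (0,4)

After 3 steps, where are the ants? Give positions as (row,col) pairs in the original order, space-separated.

Step 1: ant0:(2,1)->N->(1,1) | ant1:(0,4)->S->(1,4)
  grid max=2 at (2,3)
Step 2: ant0:(1,1)->N->(0,1) | ant1:(1,4)->N->(0,4)
  grid max=1 at (0,1)
Step 3: ant0:(0,1)->E->(0,2) | ant1:(0,4)->S->(1,4)
  grid max=1 at (0,2)

(0,2) (1,4)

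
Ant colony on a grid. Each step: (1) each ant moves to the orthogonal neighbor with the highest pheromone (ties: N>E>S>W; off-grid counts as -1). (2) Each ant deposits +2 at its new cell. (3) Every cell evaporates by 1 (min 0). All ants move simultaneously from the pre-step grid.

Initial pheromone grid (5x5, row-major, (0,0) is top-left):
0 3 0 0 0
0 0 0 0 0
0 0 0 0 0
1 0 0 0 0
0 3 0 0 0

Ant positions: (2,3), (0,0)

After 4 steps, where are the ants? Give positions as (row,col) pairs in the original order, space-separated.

Step 1: ant0:(2,3)->N->(1,3) | ant1:(0,0)->E->(0,1)
  grid max=4 at (0,1)
Step 2: ant0:(1,3)->N->(0,3) | ant1:(0,1)->E->(0,2)
  grid max=3 at (0,1)
Step 3: ant0:(0,3)->W->(0,2) | ant1:(0,2)->W->(0,1)
  grid max=4 at (0,1)
Step 4: ant0:(0,2)->W->(0,1) | ant1:(0,1)->E->(0,2)
  grid max=5 at (0,1)

(0,1) (0,2)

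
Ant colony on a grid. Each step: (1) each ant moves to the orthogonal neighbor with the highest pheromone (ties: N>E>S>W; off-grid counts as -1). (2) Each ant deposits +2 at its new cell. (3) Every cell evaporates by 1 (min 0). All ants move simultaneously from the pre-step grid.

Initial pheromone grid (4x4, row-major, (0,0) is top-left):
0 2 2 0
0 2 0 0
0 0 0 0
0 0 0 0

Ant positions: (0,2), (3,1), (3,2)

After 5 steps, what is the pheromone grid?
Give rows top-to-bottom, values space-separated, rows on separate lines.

After step 1: ants at (0,1),(2,1),(2,2)
  0 3 1 0
  0 1 0 0
  0 1 1 0
  0 0 0 0
After step 2: ants at (0,2),(1,1),(2,1)
  0 2 2 0
  0 2 0 0
  0 2 0 0
  0 0 0 0
After step 3: ants at (0,1),(0,1),(1,1)
  0 5 1 0
  0 3 0 0
  0 1 0 0
  0 0 0 0
After step 4: ants at (1,1),(1,1),(0,1)
  0 6 0 0
  0 6 0 0
  0 0 0 0
  0 0 0 0
After step 5: ants at (0,1),(0,1),(1,1)
  0 9 0 0
  0 7 0 0
  0 0 0 0
  0 0 0 0

0 9 0 0
0 7 0 0
0 0 0 0
0 0 0 0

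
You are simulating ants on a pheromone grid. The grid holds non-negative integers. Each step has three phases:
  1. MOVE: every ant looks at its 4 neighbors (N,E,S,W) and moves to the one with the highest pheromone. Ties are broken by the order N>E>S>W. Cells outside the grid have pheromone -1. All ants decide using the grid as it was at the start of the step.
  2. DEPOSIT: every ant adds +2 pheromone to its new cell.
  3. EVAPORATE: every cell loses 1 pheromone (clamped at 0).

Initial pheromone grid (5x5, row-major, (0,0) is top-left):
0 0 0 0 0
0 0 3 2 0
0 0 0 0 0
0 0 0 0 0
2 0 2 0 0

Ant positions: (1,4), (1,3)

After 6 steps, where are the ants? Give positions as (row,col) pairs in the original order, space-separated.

Step 1: ant0:(1,4)->W->(1,3) | ant1:(1,3)->W->(1,2)
  grid max=4 at (1,2)
Step 2: ant0:(1,3)->W->(1,2) | ant1:(1,2)->E->(1,3)
  grid max=5 at (1,2)
Step 3: ant0:(1,2)->E->(1,3) | ant1:(1,3)->W->(1,2)
  grid max=6 at (1,2)
Step 4: ant0:(1,3)->W->(1,2) | ant1:(1,2)->E->(1,3)
  grid max=7 at (1,2)
Step 5: ant0:(1,2)->E->(1,3) | ant1:(1,3)->W->(1,2)
  grid max=8 at (1,2)
Step 6: ant0:(1,3)->W->(1,2) | ant1:(1,2)->E->(1,3)
  grid max=9 at (1,2)

(1,2) (1,3)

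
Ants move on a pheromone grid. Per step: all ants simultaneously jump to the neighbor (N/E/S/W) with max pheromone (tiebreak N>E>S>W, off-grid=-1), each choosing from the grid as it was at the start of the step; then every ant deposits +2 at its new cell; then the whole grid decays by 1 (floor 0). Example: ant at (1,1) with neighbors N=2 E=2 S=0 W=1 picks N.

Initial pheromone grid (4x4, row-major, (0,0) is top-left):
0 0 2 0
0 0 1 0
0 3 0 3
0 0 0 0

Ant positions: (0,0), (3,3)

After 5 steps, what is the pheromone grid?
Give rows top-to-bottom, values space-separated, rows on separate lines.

After step 1: ants at (0,1),(2,3)
  0 1 1 0
  0 0 0 0
  0 2 0 4
  0 0 0 0
After step 2: ants at (0,2),(1,3)
  0 0 2 0
  0 0 0 1
  0 1 0 3
  0 0 0 0
After step 3: ants at (0,3),(2,3)
  0 0 1 1
  0 0 0 0
  0 0 0 4
  0 0 0 0
After step 4: ants at (0,2),(1,3)
  0 0 2 0
  0 0 0 1
  0 0 0 3
  0 0 0 0
After step 5: ants at (0,3),(2,3)
  0 0 1 1
  0 0 0 0
  0 0 0 4
  0 0 0 0

0 0 1 1
0 0 0 0
0 0 0 4
0 0 0 0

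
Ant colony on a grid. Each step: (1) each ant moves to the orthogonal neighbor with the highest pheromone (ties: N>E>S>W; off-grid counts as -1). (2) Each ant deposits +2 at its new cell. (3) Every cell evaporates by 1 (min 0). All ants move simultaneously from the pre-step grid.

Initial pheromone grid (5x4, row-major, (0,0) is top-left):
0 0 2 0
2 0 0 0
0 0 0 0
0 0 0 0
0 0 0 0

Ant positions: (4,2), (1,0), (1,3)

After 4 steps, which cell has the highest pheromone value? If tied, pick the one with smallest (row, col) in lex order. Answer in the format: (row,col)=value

Step 1: ant0:(4,2)->N->(3,2) | ant1:(1,0)->N->(0,0) | ant2:(1,3)->N->(0,3)
  grid max=1 at (0,0)
Step 2: ant0:(3,2)->N->(2,2) | ant1:(0,0)->S->(1,0) | ant2:(0,3)->W->(0,2)
  grid max=2 at (0,2)
Step 3: ant0:(2,2)->N->(1,2) | ant1:(1,0)->N->(0,0) | ant2:(0,2)->E->(0,3)
  grid max=1 at (0,0)
Step 4: ant0:(1,2)->N->(0,2) | ant1:(0,0)->S->(1,0) | ant2:(0,3)->W->(0,2)
  grid max=4 at (0,2)
Final grid:
  0 0 4 0
  2 0 0 0
  0 0 0 0
  0 0 0 0
  0 0 0 0
Max pheromone 4 at (0,2)

Answer: (0,2)=4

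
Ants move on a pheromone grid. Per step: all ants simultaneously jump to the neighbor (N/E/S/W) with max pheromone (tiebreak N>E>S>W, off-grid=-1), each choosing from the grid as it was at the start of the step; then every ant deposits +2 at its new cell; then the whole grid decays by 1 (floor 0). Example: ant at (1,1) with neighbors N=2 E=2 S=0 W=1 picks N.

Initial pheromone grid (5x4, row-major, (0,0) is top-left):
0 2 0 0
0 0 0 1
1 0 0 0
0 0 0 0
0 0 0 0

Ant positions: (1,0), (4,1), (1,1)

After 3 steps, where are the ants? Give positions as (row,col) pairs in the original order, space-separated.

Step 1: ant0:(1,0)->S->(2,0) | ant1:(4,1)->N->(3,1) | ant2:(1,1)->N->(0,1)
  grid max=3 at (0,1)
Step 2: ant0:(2,0)->N->(1,0) | ant1:(3,1)->N->(2,1) | ant2:(0,1)->E->(0,2)
  grid max=2 at (0,1)
Step 3: ant0:(1,0)->S->(2,0) | ant1:(2,1)->W->(2,0) | ant2:(0,2)->W->(0,1)
  grid max=4 at (2,0)

(2,0) (2,0) (0,1)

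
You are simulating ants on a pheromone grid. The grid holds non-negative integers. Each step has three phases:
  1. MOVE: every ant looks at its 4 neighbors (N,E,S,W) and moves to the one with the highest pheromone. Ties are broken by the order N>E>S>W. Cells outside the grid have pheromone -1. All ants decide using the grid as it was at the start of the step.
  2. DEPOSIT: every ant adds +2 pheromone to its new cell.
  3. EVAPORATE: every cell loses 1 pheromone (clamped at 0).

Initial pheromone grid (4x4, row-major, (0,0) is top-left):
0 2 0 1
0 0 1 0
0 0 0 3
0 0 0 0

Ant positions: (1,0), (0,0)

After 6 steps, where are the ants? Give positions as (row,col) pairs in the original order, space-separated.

Step 1: ant0:(1,0)->N->(0,0) | ant1:(0,0)->E->(0,1)
  grid max=3 at (0,1)
Step 2: ant0:(0,0)->E->(0,1) | ant1:(0,1)->W->(0,0)
  grid max=4 at (0,1)
Step 3: ant0:(0,1)->W->(0,0) | ant1:(0,0)->E->(0,1)
  grid max=5 at (0,1)
Step 4: ant0:(0,0)->E->(0,1) | ant1:(0,1)->W->(0,0)
  grid max=6 at (0,1)
Step 5: ant0:(0,1)->W->(0,0) | ant1:(0,0)->E->(0,1)
  grid max=7 at (0,1)
Step 6: ant0:(0,0)->E->(0,1) | ant1:(0,1)->W->(0,0)
  grid max=8 at (0,1)

(0,1) (0,0)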